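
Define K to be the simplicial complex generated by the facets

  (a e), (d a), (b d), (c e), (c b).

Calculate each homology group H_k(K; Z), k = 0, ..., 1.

H_0 = Z,  H_1 = Z.

Take the total order a < b < c < d < e on the vertex set. Then K (dimension 1) consists of the simplices:

  0-simplices (5): a, b, c, d, e
  1-simplices (5): ad, ae, bc, bd, ce

so the chain groups are C_0 ≅ Z^5, C_1 ≅ Z^5.

Boundary ∂_1: C_1 → C_0 is given by ∂[p,q] = [q] − [p]. For instance
  ∂ad = d − a.
This gives a 5×5 integer matrix of rank 4; reducing to Smith normal form yields diagonal entries (1,1,1,1).

Reading off H_k = ker ∂_k / im ∂_{k+1}:

  H_0: rank C_0 − rank ∂_1 = 5 − 4 = 1, and the invariant factors of ∂_1 are all 1, so H_0 = Z.
  H_1: rank ker ∂_1 − rank ∂_2 = (5 − 4) − 0 = 1, and there is no ∂_2, so H_1 = Z.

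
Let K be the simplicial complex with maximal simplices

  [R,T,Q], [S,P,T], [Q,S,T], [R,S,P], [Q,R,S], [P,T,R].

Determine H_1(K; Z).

Fix the vertex order P < Q < R < S < T and write every simplex with vertices in increasing order. Then dim K = 2 and the simplices of K are:

  0-simplices (5): P, Q, R, S, T
  1-simplices (9): PR, PS, PT, QR, QS, QT, RS, RT, ST
  2-simplices (6): PRS, PRT, PST, QRS, QRT, QST

giving chain groups C_0 ≅ Z^5, C_1 ≅ Z^9, C_2 ≅ Z^6.

∂_1: C_1 → C_0 maps an edge to its endpoints' difference, ∂[p,q] = q − p.
This gives a 5×9 integer matrix of rank 4; reducing to Smith normal form yields diagonal entries (1,1,1,1).

∂_2: C_2 → C_1 acts by ∂[p,q,r] = [q,r] − [p,r] + [p,q]. For instance
  ∂QST = ST − QT + QS,
  ∂QRT = RT − QT + QR.
As a 9×6 matrix over Z this has rank 5, with invariant factors (1,1,1,1,1).

From H_k ≅ ker(∂_k) / im(∂_{k+1}) we obtain:

  H_1: rank ker ∂_1 − rank ∂_2 = (9 − 4) − 5 = 0, and the invariant factors of ∂_2 are all 1, so H_1 ≅ 0.

H_1 ≅ 0.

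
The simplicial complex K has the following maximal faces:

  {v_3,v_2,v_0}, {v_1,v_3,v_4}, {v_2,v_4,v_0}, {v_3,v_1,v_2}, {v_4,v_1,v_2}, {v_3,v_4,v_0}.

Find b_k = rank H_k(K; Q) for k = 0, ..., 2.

K has 5 vertices, 9 edges, 6 triangles.
rank ∂_0 = 0, rank ∂_1 = 4 ⇒ b_0 = 5 − 0 − 4 = 1; all invariant factors of ∂_1 are 1 so no torsion. So H_0 ≅ Z.
rank ∂_1 = 4, rank ∂_2 = 5 ⇒ b_1 = 9 − 4 − 5 = 0; all invariant factors of ∂_2 are 1 so no torsion. So H_1 ≅ 0.
rank ∂_2 = 5, rank ∂_3 = 0 ⇒ b_2 = 6 − 5 − 0 = 1. So H_2 ≅ Z.

b_0 = 1, b_1 = 0, b_2 = 1.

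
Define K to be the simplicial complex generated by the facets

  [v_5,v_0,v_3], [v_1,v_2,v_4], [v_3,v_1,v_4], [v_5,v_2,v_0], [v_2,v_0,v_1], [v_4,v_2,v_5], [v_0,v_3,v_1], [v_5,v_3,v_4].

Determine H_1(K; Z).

H_1 = 0.

Take the total order v_0 < v_1 < v_2 < v_3 < v_4 < v_5 on the vertex set. Then K (dimension 2) consists of the simplices:

  0-simplices (6): [v_0], [v_1], [v_2], [v_3], [v_4], [v_5]
  1-simplices (12): [v_0,v_1], [v_0,v_2], [v_0,v_3], [v_0,v_5], [v_1,v_2], [v_1,v_3], [v_1,v_4], [v_2,v_4], [v_2,v_5], [v_3,v_4], [v_3,v_5], [v_4,v_5]
  2-simplices (8): [v_0,v_1,v_2], [v_0,v_1,v_3], [v_0,v_2,v_5], [v_0,v_3,v_5], [v_1,v_2,v_4], [v_1,v_3,v_4], [v_2,v_4,v_5], [v_3,v_4,v_5]

so the chain groups are C_0 ≅ Z^6, C_1 ≅ Z^12, C_2 ≅ Z^8.

The boundary map ∂_1: C_1 → C_0 is given by ∂[p,q] = [q] − [p]. For instance
  ∂[v_1,v_2] = [v_2] − [v_1].
As a 6×12 matrix over Z this has rank 5, with invariant factors (1,1,1,1,1).

The boundary map ∂_2: C_2 → C_1 sends each 2-simplex [p,q,r] to [q,r] − [p,r] + [p,q]. For instance
  ∂[v_0,v_3,v_5] = [v_3,v_5] − [v_0,v_5] + [v_0,v_3],
  ∂[v_1,v_3,v_4] = [v_3,v_4] − [v_1,v_4] + [v_1,v_3].
The 12×8 boundary matrix has rank 7 and Smith normal form diag(1,1,1,1,1,1,1).

Now H_k = ker ∂_k / im ∂_{k+1}, so:

  H_1: rank ker ∂_1 − rank ∂_2 = (12 − 5) − 7 = 0, and the invariant factors of ∂_2 are all 1, so H_1 = 0.

(K is a triangulation of the 2-sphere S^2.)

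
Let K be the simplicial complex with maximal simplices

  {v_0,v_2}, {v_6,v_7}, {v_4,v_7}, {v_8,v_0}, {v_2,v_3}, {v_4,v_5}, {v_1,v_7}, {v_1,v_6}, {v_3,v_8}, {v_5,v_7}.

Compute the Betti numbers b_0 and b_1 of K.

b_0 = 2, b_1 = 3.

K has 9 vertices, 10 edges.
rank ∂_0 = 0, rank ∂_1 = 7 ⇒ b_0 = 9 − 0 − 7 = 2; all invariant factors of ∂_1 are 1 so no torsion. So H_0 ≅ Z^2.
rank ∂_1 = 7, rank ∂_2 = 0 ⇒ b_1 = 10 − 7 − 0 = 3. So H_1 ≅ Z^3.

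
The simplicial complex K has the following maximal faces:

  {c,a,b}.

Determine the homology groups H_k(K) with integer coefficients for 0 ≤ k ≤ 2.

H_0 ≅ Z,  H_1 = 0,  H_2 = 0.

Order the vertices as a < b < c. Listing each simplex with vertices in this order, K has dimension 2 with simplices:

  0-simplices (3): a, b, c
  1-simplices (3): ab, ac, bc
  2-simplices (1): abc

giving chain groups C_0 ≅ Z^3, C_1 ≅ Z^3, C_2 ≅ Z^1.

The boundary map ∂_1: C_1 → C_0 is given by ∂[p,q] = [q] − [p]. For instance
  ∂ac = c − a.
The resulting 3×3 matrix has rank 2, and its Smith normal form has invariant factors (1,1).

The boundary map ∂_2: C_2 → C_1 acts by ∂[p,q,r] = [q,r] − [p,r] + [p,q]. For instance
  ∂abc = bc − ac + ab.
The resulting 3×1 matrix has rank 1, and its Smith normal form has invariant factors (1).

Reading off H_k = ker ∂_k / im ∂_{k+1}:

  H_0: rank C_0 − rank ∂_1 = 3 − 2 = 1, and the invariant factors of ∂_1 are all 1, so H_0 = Z.
  H_1: rank ker ∂_1 − rank ∂_2 = (3 − 2) − 1 = 0, and the invariant factors of ∂_2 are all 1, so H_1 = 0.
  H_2: rank ker ∂_2 − rank ∂_3 = (1 − 1) − 0 = 0, and there is no ∂_3, so H_2 = 0.

(K is a triangulation of the 2-simplex.)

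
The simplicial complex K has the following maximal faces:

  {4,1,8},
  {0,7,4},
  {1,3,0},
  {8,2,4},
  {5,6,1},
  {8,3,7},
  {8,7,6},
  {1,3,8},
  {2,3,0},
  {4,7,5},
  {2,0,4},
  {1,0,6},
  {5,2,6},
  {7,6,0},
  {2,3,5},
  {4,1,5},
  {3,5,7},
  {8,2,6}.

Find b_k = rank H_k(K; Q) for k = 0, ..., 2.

K has 9 vertices, 27 edges, 18 triangles.
rank ∂_0 = 0, rank ∂_1 = 8 ⇒ b_0 = 9 − 0 − 8 = 1; all invariant factors of ∂_1 are 1 so no torsion. So H_0 ≅ Z.
rank ∂_1 = 8, rank ∂_2 = 17 ⇒ b_1 = 27 − 8 − 17 = 2; all invariant factors of ∂_2 are 1 so no torsion. So H_1 ≅ Z^2.
rank ∂_2 = 17, rank ∂_3 = 0 ⇒ b_2 = 18 − 17 − 0 = 1. So H_2 ≅ Z.

b_0 = 1, b_1 = 2, b_2 = 1.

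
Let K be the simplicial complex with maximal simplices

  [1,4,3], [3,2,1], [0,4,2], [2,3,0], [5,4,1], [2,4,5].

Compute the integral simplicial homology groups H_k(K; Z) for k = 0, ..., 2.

H_0 = Z,  H_1 = Z,  H_2 = 0.

Fix the vertex order 0 < 1 < 2 < 3 < 4 < 5 and write every simplex with vertices in increasing order. Then dim K = 2 and the simplices of K are:

  0-simplices (6): [0], [1], [2], [3], [4], [5]
  1-simplices (12): [0,2], [0,3], [0,4], [1,2], [1,3], [1,4], [1,5], [2,3], [2,4], [2,5], [3,4], [4,5]
  2-simplices (6): [0,2,3], [0,2,4], [1,2,3], [1,3,4], [1,4,5], [2,4,5]

giving chain groups C_0 ≅ Z^6, C_1 ≅ Z^12, C_2 ≅ Z^6.

Boundary ∂_1: C_1 → C_0 is given by ∂[p,q] = [q] − [p]. For instance
  ∂[0,2] = [2] − [0].
This gives a 6×12 integer matrix of rank 5; reducing to Smith normal form yields diagonal entries (1,1,1,1,1).

∂_2: C_2 → C_1 acts by ∂[p,q,r] = [q,r] − [p,r] + [p,q]. For instance
  ∂[2,4,5] = [4,5] − [2,5] + [2,4],
  ∂[1,2,3] = [2,3] − [1,3] + [1,2].
The 12×6 boundary matrix has rank 6 and Smith normal form diag(1,1,1,1,1,1).

Computing H_k = (kernel of ∂_k) / (image of ∂_{k+1}):

  H_0: rank C_0 − rank ∂_1 = 6 − 5 = 1, and the invariant factors of ∂_1 are all 1, so H_0 = Z.
  H_1: rank ker ∂_1 − rank ∂_2 = (12 − 5) − 6 = 1, and the invariant factors of ∂_2 are all 1, so H_1 = Z.
  H_2: rank ker ∂_2 − rank ∂_3 = (6 − 6) − 0 = 0, and there is no ∂_3, so H_2 = 0.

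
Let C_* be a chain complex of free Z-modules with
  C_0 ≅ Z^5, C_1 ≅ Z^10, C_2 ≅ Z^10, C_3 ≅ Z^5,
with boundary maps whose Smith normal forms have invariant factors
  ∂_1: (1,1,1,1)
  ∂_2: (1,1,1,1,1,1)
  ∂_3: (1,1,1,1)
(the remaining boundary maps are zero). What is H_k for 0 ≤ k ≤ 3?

H_0 = Z,  H_1 = 0,  H_2 = 0,  H_3 = Z.

H_0: b_0 = 5 − 0 − 4 = 1; torsion from ∂_1 factors > 1: none. So H_0 = Z.
H_1: b_1 = 10 − 4 − 6 = 0; torsion from ∂_2 factors > 1: none. So H_1 = 0.
H_2: b_2 = 10 − 6 − 4 = 0; torsion from ∂_3 factors > 1: none. So H_2 = 0.
H_3: b_3 = 5 − 4 − 0 = 1; torsion from ∂_4 factors > 1: none. So H_3 = Z.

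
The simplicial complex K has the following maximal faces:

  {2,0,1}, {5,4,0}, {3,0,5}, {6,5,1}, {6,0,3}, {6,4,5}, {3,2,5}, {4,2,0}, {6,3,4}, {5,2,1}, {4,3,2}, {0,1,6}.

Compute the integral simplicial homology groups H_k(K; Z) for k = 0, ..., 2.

We work with the vertex ordering 0 < 1 < 2 < 3 < 4 < 5 < 6. The simplices of K, each written with vertices in increasing order, are:

  0-simplices (7): [0], [1], [2], [3], [4], [5], [6]
  1-simplices (18): [0,1], [0,2], [0,3], [0,4], [0,5], [0,6], [1,2], [1,5], [1,6], [2,3], [2,4], [2,5], [3,4], [3,5], [3,6], [4,5], [4,6], [5,6]
  2-simplices (12): [0,1,2], [0,1,6], [0,2,4], [0,3,5], [0,3,6], [0,4,5], [1,2,5], [1,5,6], [2,3,4], [2,3,5], [3,4,6], [4,5,6]

Hence C_0 ≅ Z^7, C_1 ≅ Z^18, C_2 ≅ Z^12.

∂_1: C_1 → C_0 sends each edge [p,q] (with p < q) to q − p. For instance
  ∂[4,6] = [6] − [4].
This gives a 7×18 integer matrix of rank 6; reducing to Smith normal form yields diagonal entries (1,1,1,1,1,1).

∂_2: C_2 → C_1 maps a triangle to the signed sum of its edges. For instance
  ∂[0,4,5] = [4,5] − [0,5] + [0,4],
  ∂[3,4,6] = [4,6] − [3,6] + [3,4].
As a 18×12 matrix over Z this has rank 12, with invariant factors (1,1,1,1,1,1,1,1,1,1,1,2).

Now H_k = ker ∂_k / im ∂_{k+1}, so:

  H_0: rank C_0 − rank ∂_1 = 7 − 6 = 1, and the invariant factors of ∂_1 are all 1, so H_0 = Z.
  H_1: rank ker ∂_1 − rank ∂_2 = (18 − 6) − 12 = 0, and ∂_2 has invariant factor 2 > 1, so H_1 = Z/2.
  H_2: rank ker ∂_2 − rank ∂_3 = (12 − 12) − 0 = 0, and there is no ∂_3, so H_2 = 0.

As a check, the Euler characteristic is 7 − 18 + 12 = 1, which agrees with 1 − 0 + 0 = 1.
(K is a triangulation of the real projective plane RP^2.)

H_0 ≅ Z,  H_1 ≅ Z/2,  H_2 = 0.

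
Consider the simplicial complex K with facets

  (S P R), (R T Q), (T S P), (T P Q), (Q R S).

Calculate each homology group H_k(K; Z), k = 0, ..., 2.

Fix the vertex order P < Q < R < S < T and write every simplex with vertices in increasing order. Then dim K = 2 and the simplices of K are:

  0-simplices (5): P, Q, R, S, T
  1-simplices (10): PQ, PR, PS, PT, QR, QS, QT, RS, RT, ST
  2-simplices (5): PQT, PRS, PST, QRS, QRT

giving chain groups C_0 ≅ Z^5, C_1 ≅ Z^10, C_2 ≅ Z^5.

The boundary map ∂_1: C_1 → C_0 is given by ∂[p,q] = [q] − [p]. For instance
  ∂QT = T − Q.
The 5×10 boundary matrix has rank 4 and Smith normal form diag(1,1,1,1).

Boundary ∂_2: C_2 → C_1 maps a triangle to the signed sum of its edges. For instance
  ∂PRS = RS − PS + PR,
  ∂QRS = RS − QS + QR.
This gives a 10×5 integer matrix of rank 5; reducing to Smith normal form yields diagonal entries (1,1,1,1,1).

Computing H_k = (kernel of ∂_k) / (image of ∂_{k+1}):

  H_0: rank C_0 − rank ∂_1 = 5 − 4 = 1, and the invariant factors of ∂_1 are all 1, so H_0 ≅ Z.
  H_1: rank ker ∂_1 − rank ∂_2 = (10 − 4) − 5 = 1, and the invariant factors of ∂_2 are all 1, so H_1 ≅ Z.
  H_2: rank ker ∂_2 − rank ∂_3 = (5 − 5) − 0 = 0, and there is no ∂_3, so H_2 ≅ 0.

H_0 = Z,  H_1 = Z,  H_2 = 0.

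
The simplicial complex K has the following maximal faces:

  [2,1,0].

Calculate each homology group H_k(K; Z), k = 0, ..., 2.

Take the total order 0 < 1 < 2 on the vertex set. Then K (dimension 2) consists of the simplices:

  0-simplices (3): [0], [1], [2]
  1-simplices (3): [0,1], [0,2], [1,2]
  2-simplices (1): [0,1,2]

so the chain groups are C_0 ≅ Z^3, C_1 ≅ Z^3, C_2 ≅ Z^1.

Boundary ∂_1: C_1 → C_0 maps an edge to its endpoints' difference, ∂[p,q] = q − p.
As a 3×3 matrix over Z this has rank 2, with invariant factors (1,1).

The boundary map ∂_2: C_2 → C_1 acts by ∂[p,q,r] = [q,r] − [p,r] + [p,q]. For instance
  ∂[0,1,2] = [1,2] − [0,2] + [0,1].
The 3×1 boundary matrix has rank 1 and Smith normal form diag(1).

Reading off H_k = ker ∂_k / im ∂_{k+1}:

  H_0: rank C_0 − rank ∂_1 = 3 − 2 = 1, and the invariant factors of ∂_1 are all 1, so H_0 = Z.
  H_1: rank ker ∂_1 − rank ∂_2 = (3 − 2) − 1 = 0, and the invariant factors of ∂_2 are all 1, so H_1 = 0.
  H_2: rank ker ∂_2 − rank ∂_3 = (1 − 1) − 0 = 0, and there is no ∂_3, so H_2 = 0.

H_0 ≅ Z,  H_1 = 0,  H_2 = 0.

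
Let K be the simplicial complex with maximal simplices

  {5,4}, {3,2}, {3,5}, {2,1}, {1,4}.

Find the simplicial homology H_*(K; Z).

H_0 ≅ Z,  H_1 ≅ Z.

Take the total order 1 < 2 < 3 < 4 < 5 on the vertex set. Then K (dimension 1) consists of the simplices:

  0-simplices (5): [1], [2], [3], [4], [5]
  1-simplices (5): [1,2], [1,4], [2,3], [3,5], [4,5]

giving chain groups C_0 ≅ Z^5, C_1 ≅ Z^5.

The boundary map ∂_1: C_1 → C_0 sends each edge [p,q] (with p < q) to q − p. For instance
  ∂[1,2] = [2] − [1].
As a 5×5 matrix over Z this has rank 4, with invariant factors (1,1,1,1).

Now H_k = ker ∂_k / im ∂_{k+1}, so:

  H_0: rank C_0 − rank ∂_1 = 5 − 4 = 1, and the invariant factors of ∂_1 are all 1, so H_0 = Z.
  H_1: rank ker ∂_1 − rank ∂_2 = (5 − 4) − 0 = 1, and there is no ∂_2, so H_1 = Z.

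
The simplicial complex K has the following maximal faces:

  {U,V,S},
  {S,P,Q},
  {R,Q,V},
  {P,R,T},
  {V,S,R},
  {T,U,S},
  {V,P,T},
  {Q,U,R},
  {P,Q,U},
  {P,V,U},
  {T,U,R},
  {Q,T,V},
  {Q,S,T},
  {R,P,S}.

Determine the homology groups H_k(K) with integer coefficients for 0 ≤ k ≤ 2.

H_0 ≅ Z,  H_1 ≅ Z^2,  H_2 ≅ Z.

We work with the vertex ordering P < Q < R < S < T < U < V. The simplices of K, each written with vertices in increasing order, are:

  0-simplices (7): P, Q, R, S, T, U, V
  1-simplices (21): PQ, PR, PS, PT, PU, PV, QR, QS, QT, QU, QV, RS, RT, RU, RV, ST, SU, SV, TU, TV, UV
  2-simplices (14): PQS, PQU, PRS, PRT, PTV, PUV, QRU, QRV, QST, QTV, RSV, RTU, STU, SUV

Hence C_0 ≅ Z^7, C_1 ≅ Z^21, C_2 ≅ Z^14.

The boundary map ∂_1: C_1 → C_0 sends each edge [p,q] (with p < q) to q − p. For instance
  ∂QU = U − Q.
The 7×21 boundary matrix has rank 6 and Smith normal form diag(1,1,1,1,1,1).

Boundary ∂_2: C_2 → C_1 maps a triangle to the signed sum of its edges. For instance
  ∂RTU = TU − RU + RT,
  ∂PUV = UV − PV + PU.
The 21×14 boundary matrix has rank 13 and Smith normal form diag(1,1,1,1,1,1,1,1,1,1,1,1,1).

Reading off H_k = ker ∂_k / im ∂_{k+1}:

  H_0: rank C_0 − rank ∂_1 = 7 − 6 = 1, and the invariant factors of ∂_1 are all 1, so H_0 ≅ Z.
  H_1: rank ker ∂_1 − rank ∂_2 = (21 − 6) − 13 = 2, and the invariant factors of ∂_2 are all 1, so H_1 ≅ Z^2.
  H_2: rank ker ∂_2 − rank ∂_3 = (14 − 13) − 0 = 1, and there is no ∂_3, so H_2 ≅ Z.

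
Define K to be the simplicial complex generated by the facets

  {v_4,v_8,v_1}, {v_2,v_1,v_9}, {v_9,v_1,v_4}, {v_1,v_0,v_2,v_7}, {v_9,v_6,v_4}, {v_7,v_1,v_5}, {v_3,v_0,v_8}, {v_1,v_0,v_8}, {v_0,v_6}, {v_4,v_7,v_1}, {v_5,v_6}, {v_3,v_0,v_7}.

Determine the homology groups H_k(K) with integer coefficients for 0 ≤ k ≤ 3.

We work with the vertex ordering v_0 < v_1 < v_2 < v_3 < v_4 < v_5 < v_6 < v_7 < v_8 < v_9. The simplices of K, each written with vertices in increasing order, are:

  0-simplices (10): [v_0], [v_1], [v_2], [v_3], [v_4], [v_5], [v_6], [v_7], [v_8], [v_9]
  1-simplices (23): (23 of them)
  2-simplices (13): (13 of them)
  3-simplices (1): [v_0,v_1,v_2,v_7]

giving chain groups C_0 ≅ Z^10, C_1 ≅ Z^23, C_2 ≅ Z^13, C_3 ≅ Z^1.

The boundary map ∂_1: C_1 → C_0 is given by ∂[p,q] = [q] − [p]. For instance
  ∂[v_0,v_3] = [v_3] − [v_0].
The 10×23 boundary matrix has rank 9 and Smith normal form diag(1,1,1,1,1,1,1,1,1).

∂_2: C_2 → C_1 sends each 2-simplex [p,q,r] to [q,r] − [p,r] + [p,q]. For instance
  ∂[v_0,v_1,v_2] = [v_1,v_2] − [v_0,v_2] + [v_0,v_1],
  ∂[v_1,v_2,v_7] = [v_2,v_7] − [v_1,v_7] + [v_1,v_2].
The 23×13 boundary matrix has rank 12 and Smith normal form diag(1,1,1,1,1,1,1,1,1,1,1,1).

∂_3: C_3 → C_2 sends each 3-simplex σ to the alternating sum Σ_i (−1)^i (σ with its i-th vertex removed). For instance
  ∂[v_0,v_1,v_2,v_7] = [v_1,v_2,v_7] − [v_0,v_2,v_7] + [v_0,v_1,v_7] − [v_0,v_1,v_2].
The resulting 13×1 matrix has rank 1, and its Smith normal form has invariant factors (1).

Computing H_k = (kernel of ∂_k) / (image of ∂_{k+1}):

  H_0: rank C_0 − rank ∂_1 = 10 − 9 = 1, and the invariant factors of ∂_1 are all 1, so H_0 ≅ Z.
  H_1: rank ker ∂_1 − rank ∂_2 = (23 − 9) − 12 = 2, and the invariant factors of ∂_2 are all 1, so H_1 ≅ Z^2.
  H_2: rank ker ∂_2 − rank ∂_3 = (13 − 12) − 1 = 0, and the invariant factors of ∂_3 are all 1, so H_2 ≅ 0.
  H_3: rank ker ∂_3 − rank ∂_4 = (1 − 1) − 0 = 0, and there is no ∂_4, so H_3 ≅ 0.

As a check, the Euler characteristic is 10 − 23 + 13 − 1 = -1, which agrees with 1 − 2 + 0 − 0 = -1.

H_0 ≅ Z,  H_1 ≅ Z^2,  H_2 = 0,  H_3 = 0.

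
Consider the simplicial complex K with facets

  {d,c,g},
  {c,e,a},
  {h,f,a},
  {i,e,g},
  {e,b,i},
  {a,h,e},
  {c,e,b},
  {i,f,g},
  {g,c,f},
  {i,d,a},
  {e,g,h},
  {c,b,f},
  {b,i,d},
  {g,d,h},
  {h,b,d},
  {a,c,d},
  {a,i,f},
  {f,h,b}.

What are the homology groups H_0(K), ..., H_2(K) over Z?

H_0 = Z,  H_1 = Z^2,  H_2 = Z.

We work with the vertex ordering a < b < c < d < e < f < g < h < i. The simplices of K, each written with vertices in increasing order, are:

  0-simplices (9): a, b, c, d, e, f, g, h, i
  1-simplices (27): ac, ad, ae, af, ah, ai, bc, bd, be, bf, bh, bi, cd, ce, cf, cg, dg, dh, di, eg, eh, ei, fg, fh, fi, gh, gi
  2-simplices (18): acd, ace, adi, aeh, afh, afi, bce, bcf, bdh, bdi, bei, bfh, cdg, cfg, dgh, egh, egi, fgi

giving chain groups C_0 ≅ Z^9, C_1 ≅ Z^27, C_2 ≅ Z^18.

The boundary map ∂_1: C_1 → C_0 is given by ∂[p,q] = [q] − [p].
The 9×27 boundary matrix has rank 8 and Smith normal form diag(1,1,1,1,1,1,1,1).

Boundary ∂_2: C_2 → C_1 acts by ∂[p,q,r] = [q,r] − [p,r] + [p,q]. For instance
  ∂acd = cd − ad + ac,
  ∂fgi = gi − fi + fg.
The 27×18 boundary matrix has rank 17 and Smith normal form diag(1,1,1,1,1,1,1,1,1,1,1,1,1,1,1,1,1).

Computing H_k = (kernel of ∂_k) / (image of ∂_{k+1}):

  H_0: rank C_0 − rank ∂_1 = 9 − 8 = 1, and the invariant factors of ∂_1 are all 1, so H_0 ≅ Z.
  H_1: rank ker ∂_1 − rank ∂_2 = (27 − 8) − 17 = 2, and the invariant factors of ∂_2 are all 1, so H_1 ≅ Z^2.
  H_2: rank ker ∂_2 − rank ∂_3 = (18 − 17) − 0 = 1, and there is no ∂_3, so H_2 ≅ Z.

As a check, the Euler characteristic is 9 − 27 + 18 = 0, which agrees with 1 − 2 + 1 = 0.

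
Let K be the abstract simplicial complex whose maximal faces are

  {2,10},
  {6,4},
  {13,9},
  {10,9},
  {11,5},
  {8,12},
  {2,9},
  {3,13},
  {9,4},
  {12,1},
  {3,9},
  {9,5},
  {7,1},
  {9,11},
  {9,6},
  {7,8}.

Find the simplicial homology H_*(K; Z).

H_0 ≅ Z^2,  H_1 ≅ Z^5.

Order the vertices as 1 < 2 < 3 < 4 < 5 < 6 < 7 < 8 < 9 < 10 < 11 < 12 < 13. Listing each simplex with vertices in this order, K has dimension 1 with simplices:

  0-simplices (13): [1], [2], [3], [4], [5], [6], [7], [8], [9], [10], [11], [12], [13]
  1-simplices (16): [1,7], [1,12], [2,9], [2,10], [3,9], [3,13], [4,6], [4,9], [5,9], [5,11], [6,9], [7,8], [8,12], [9,10], [9,11], [9,13]

so the chain groups are C_0 ≅ Z^13, C_1 ≅ Z^16.

Boundary ∂_1: C_1 → C_0 maps an edge to its endpoints' difference, ∂[p,q] = q − p. For instance
  ∂[8,12] = [12] − [8].
The resulting 13×16 matrix has rank 11, and its Smith normal form has invariant factors (1,1,1,1,1,1,1,1,1,1,1).

Computing H_k = (kernel of ∂_k) / (image of ∂_{k+1}):

  H_0: rank C_0 − rank ∂_1 = 13 − 11 = 2, and the invariant factors of ∂_1 are all 1, so H_0 = Z^2.
  H_1: rank ker ∂_1 − rank ∂_2 = (16 − 11) − 0 = 5, and there is no ∂_2, so H_1 = Z^5.

As a check, the Euler characteristic is 13 − 16 = -3, which agrees with 2 − 5 = -3.
(K is a triangulation of the disjoint union of the circle S^1 and a wedge of 4 circles.)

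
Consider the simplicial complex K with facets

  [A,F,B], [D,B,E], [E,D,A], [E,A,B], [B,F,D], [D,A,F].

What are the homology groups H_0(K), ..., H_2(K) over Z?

Fix the vertex order A < B < D < E < F and write every simplex with vertices in increasing order. Then dim K = 2 and the simplices of K are:

  0-simplices (5): A, B, D, E, F
  1-simplices (9): AB, AD, AE, AF, BD, BE, BF, DE, DF
  2-simplices (6): ABE, ABF, ADE, ADF, BDE, BDF

so the chain groups are C_0 ≅ Z^5, C_1 ≅ Z^9, C_2 ≅ Z^6.

Boundary ∂_1: C_1 → C_0 sends each edge [p,q] (with p < q) to q − p. For instance
  ∂DE = E − D.
This gives a 5×9 integer matrix of rank 4; reducing to Smith normal form yields diagonal entries (1,1,1,1).

The boundary map ∂_2: C_2 → C_1 sends each 2-simplex [p,q,r] to [q,r] − [p,r] + [p,q]. For instance
  ∂ADE = DE − AE + AD,
  ∂ABE = BE − AE + AB.
This gives a 9×6 integer matrix of rank 5; reducing to Smith normal form yields diagonal entries (1,1,1,1,1).

From H_k ≅ ker(∂_k) / im(∂_{k+1}) we obtain:

  H_0: rank C_0 − rank ∂_1 = 5 − 4 = 1, and the invariant factors of ∂_1 are all 1, so H_0 = Z.
  H_1: rank ker ∂_1 − rank ∂_2 = (9 − 4) − 5 = 0, and the invariant factors of ∂_2 are all 1, so H_1 = 0.
  H_2: rank ker ∂_2 − rank ∂_3 = (6 − 5) − 0 = 1, and there is no ∂_3, so H_2 = Z.

H_0 = Z,  H_1 = 0,  H_2 = Z.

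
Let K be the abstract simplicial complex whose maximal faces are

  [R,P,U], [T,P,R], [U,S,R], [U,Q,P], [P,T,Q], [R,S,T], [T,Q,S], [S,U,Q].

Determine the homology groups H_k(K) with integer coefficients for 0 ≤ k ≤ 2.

H_0 ≅ Z,  H_1 = 0,  H_2 ≅ Z.

We work with the vertex ordering P < Q < R < S < T < U. The simplices of K, each written with vertices in increasing order, are:

  0-simplices (6): P, Q, R, S, T, U
  1-simplices (12): PQ, PR, PT, PU, QS, QT, QU, RS, RT, RU, ST, SU
  2-simplices (8): PQT, PQU, PRT, PRU, QST, QSU, RST, RSU

so the chain groups are C_0 ≅ Z^6, C_1 ≅ Z^12, C_2 ≅ Z^8.

Boundary ∂_1: C_1 → C_0 maps an edge to its endpoints' difference, ∂[p,q] = q − p.
As a 6×12 matrix over Z this has rank 5, with invariant factors (1,1,1,1,1).

The boundary map ∂_2: C_2 → C_1 maps a triangle to the signed sum of its edges. For instance
  ∂PRT = RT − PT + PR,
  ∂RST = ST − RT + RS.
As a 12×8 matrix over Z this has rank 7, with invariant factors (1,1,1,1,1,1,1).

Computing H_k = (kernel of ∂_k) / (image of ∂_{k+1}):

  H_0: rank C_0 − rank ∂_1 = 6 − 5 = 1, and the invariant factors of ∂_1 are all 1, so H_0 ≅ Z.
  H_1: rank ker ∂_1 − rank ∂_2 = (12 − 5) − 7 = 0, and the invariant factors of ∂_2 are all 1, so H_1 ≅ 0.
  H_2: rank ker ∂_2 − rank ∂_3 = (8 − 7) − 0 = 1, and there is no ∂_3, so H_2 ≅ Z.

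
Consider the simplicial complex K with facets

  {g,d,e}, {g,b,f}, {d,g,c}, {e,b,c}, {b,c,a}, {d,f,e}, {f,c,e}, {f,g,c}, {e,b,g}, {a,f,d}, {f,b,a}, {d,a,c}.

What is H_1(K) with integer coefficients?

H_1 ≅ Z_2.

Fix the vertex order a < b < c < d < e < f < g and write every simplex with vertices in increasing order. Then dim K = 2 and the simplices of K are:

  0-simplices (7): a, b, c, d, e, f, g
  1-simplices (18): ab, ac, ad, af, bc, be, bf, bg, cd, ce, cf, cg, de, df, dg, ef, eg, fg
  2-simplices (12): abc, abf, acd, adf, bce, beg, bfg, cdg, cef, cfg, def, deg

Hence C_0 ≅ Z^7, C_1 ≅ Z^18, C_2 ≅ Z^12.

∂_1: C_1 → C_0 sends each edge [p,q] (with p < q) to q − p.
The resulting 7×18 matrix has rank 6, and its Smith normal form has invariant factors (1,1,1,1,1,1).

The boundary map ∂_2: C_2 → C_1 maps a triangle to the signed sum of its edges. For instance
  ∂def = ef − df + de,
  ∂bfg = fg − bg + bf.
The 18×12 boundary matrix has rank 12 and Smith normal form diag(1,1,1,1,1,1,1,1,1,1,1,2).

Reading off H_k = ker ∂_k / im ∂_{k+1}:

  H_1: rank ker ∂_1 − rank ∂_2 = (18 − 6) − 12 = 0, and ∂_2 has invariant factor 2 > 1, so H_1 ≅ Z_2.

(K is a triangulation of the real projective plane RP^2.)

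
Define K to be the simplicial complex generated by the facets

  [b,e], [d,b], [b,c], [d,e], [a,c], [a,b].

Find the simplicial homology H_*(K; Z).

H_0 = Z,  H_1 = Z^2.

Order the vertices as a < b < c < d < e. Listing each simplex with vertices in this order, K has dimension 1 with simplices:

  0-simplices (5): a, b, c, d, e
  1-simplices (6): ab, ac, bc, bd, be, de

giving chain groups C_0 ≅ Z^5, C_1 ≅ Z^6.

∂_1: C_1 → C_0 sends each edge [p,q] (with p < q) to q − p. For instance
  ∂be = e − b.
The resulting 5×6 matrix has rank 4, and its Smith normal form has invariant factors (1,1,1,1).

Computing H_k = (kernel of ∂_k) / (image of ∂_{k+1}):

  H_0: rank C_0 − rank ∂_1 = 5 − 4 = 1, and the invariant factors of ∂_1 are all 1, so H_0 ≅ Z.
  H_1: rank ker ∂_1 − rank ∂_2 = (6 − 4) − 0 = 2, and there is no ∂_2, so H_1 ≅ Z^2.

As a check, the Euler characteristic is 5 − 6 = -1, which agrees with 1 − 2 = -1.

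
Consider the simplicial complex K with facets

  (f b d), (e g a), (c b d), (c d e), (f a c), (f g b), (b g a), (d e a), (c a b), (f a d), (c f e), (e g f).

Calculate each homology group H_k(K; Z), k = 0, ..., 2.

H_0 = Z,  H_1 = Z/2,  H_2 = 0.

Take the total order a < b < c < d < e < f < g on the vertex set. Then K (dimension 2) consists of the simplices:

  0-simplices (7): a, b, c, d, e, f, g
  1-simplices (18): ab, ac, ad, ae, af, ag, bc, bd, bf, bg, cd, ce, cf, de, df, ef, eg, fg
  2-simplices (12): abc, abg, acf, ade, adf, aeg, bcd, bdf, bfg, cde, cef, efg

Hence C_0 ≅ Z^7, C_1 ≅ Z^18, C_2 ≅ Z^12.

Boundary ∂_1: C_1 → C_0 maps an edge to its endpoints' difference, ∂[p,q] = q − p. For instance
  ∂ce = e − c.
This gives a 7×18 integer matrix of rank 6; reducing to Smith normal form yields diagonal entries (1,1,1,1,1,1).

Boundary ∂_2: C_2 → C_1 acts by ∂[p,q,r] = [q,r] − [p,r] + [p,q]. For instance
  ∂bcd = cd − bd + bc,
  ∂abg = bg − ag + ab.
The 18×12 boundary matrix has rank 12 and Smith normal form diag(1,1,1,1,1,1,1,1,1,1,1,2).

Computing H_k = (kernel of ∂_k) / (image of ∂_{k+1}):

  H_0: rank C_0 − rank ∂_1 = 7 − 6 = 1, and the invariant factors of ∂_1 are all 1, so H_0 = Z.
  H_1: rank ker ∂_1 − rank ∂_2 = (18 − 6) − 12 = 0, and ∂_2 has invariant factor 2 > 1, so H_1 = Z/2.
  H_2: rank ker ∂_2 − rank ∂_3 = (12 − 12) − 0 = 0, and there is no ∂_3, so H_2 = 0.

(K is a triangulation of the real projective plane RP^2.)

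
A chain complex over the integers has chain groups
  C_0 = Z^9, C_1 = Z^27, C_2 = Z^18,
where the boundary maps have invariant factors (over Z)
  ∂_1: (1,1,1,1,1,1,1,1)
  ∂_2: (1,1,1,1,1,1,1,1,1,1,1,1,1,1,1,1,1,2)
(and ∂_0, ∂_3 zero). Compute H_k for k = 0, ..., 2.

H_0: b_0 = 9 − 0 − 8 = 1; torsion from ∂_1 factors > 1: none. So H_0 = Z.
H_1: b_1 = 27 − 8 − 18 = 1; torsion from ∂_2 factors > 1: [2]. So H_1 = Z ⊕ Z/2.
H_2: b_2 = 18 − 18 − 0 = 0; torsion from ∂_3 factors > 1: none. So H_2 = 0.

H_0 = Z,  H_1 = Z ⊕ Z/2,  H_2 = 0.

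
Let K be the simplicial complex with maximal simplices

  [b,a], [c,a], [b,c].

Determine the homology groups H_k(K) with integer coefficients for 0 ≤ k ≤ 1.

H_0 ≅ Z,  H_1 ≅ Z.

Order the vertices as a < b < c. Listing each simplex with vertices in this order, K has dimension 1 with simplices:

  0-simplices (3): a, b, c
  1-simplices (3): ab, ac, bc

so the chain groups are C_0 ≅ Z^3, C_1 ≅ Z^3.

∂_1: C_1 → C_0 is given by ∂[p,q] = [q] − [p].
The 3×3 boundary matrix has rank 2 and Smith normal form diag(1,1).

From H_k ≅ ker(∂_k) / im(∂_{k+1}) we obtain:

  H_0: rank C_0 − rank ∂_1 = 3 − 2 = 1, and the invariant factors of ∂_1 are all 1, so H_0 ≅ Z.
  H_1: rank ker ∂_1 − rank ∂_2 = (3 − 2) − 0 = 1, and there is no ∂_2, so H_1 ≅ Z.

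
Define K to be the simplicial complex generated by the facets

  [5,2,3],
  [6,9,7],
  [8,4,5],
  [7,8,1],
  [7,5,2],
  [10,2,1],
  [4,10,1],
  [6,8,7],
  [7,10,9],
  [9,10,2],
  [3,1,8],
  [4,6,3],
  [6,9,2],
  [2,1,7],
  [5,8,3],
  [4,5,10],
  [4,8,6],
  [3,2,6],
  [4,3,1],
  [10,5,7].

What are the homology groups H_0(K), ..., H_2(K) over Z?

Fix the vertex order 1 < 2 < 3 < 4 < 5 < 6 < 7 < 8 < 9 < 10 and write every simplex with vertices in increasing order. Then dim K = 2 and the simplices of K are:

  0-simplices (10): [1], [2], [3], [4], [5], [6], [7], [8], [9], [10]
  1-simplices (30): (30 of them)
  2-simplices (20): (20 of them)

so the chain groups are C_0 ≅ Z^10, C_1 ≅ Z^30, C_2 ≅ Z^20.

Boundary ∂_1: C_1 → C_0 sends each edge [p,q] (with p < q) to q − p.
The resulting 10×30 matrix has rank 9, and its Smith normal form has invariant factors (1,1,1,1,1,1,1,1,1).

∂_2: C_2 → C_1 maps a triangle to the signed sum of its edges. For instance
  ∂[3,5,8] = [5,8] − [3,8] + [3,5],
  ∂[4,5,10] = [5,10] − [4,10] + [4,5].
As a 30×20 matrix over Z this has rank 20, with invariant factors (1,1,1,1,1,1,1,1,1,1,1,1,1,1,1,1,1,1,1,2).

Reading off H_k = ker ∂_k / im ∂_{k+1}:

  H_0: rank C_0 − rank ∂_1 = 10 − 9 = 1, and the invariant factors of ∂_1 are all 1, so H_0 = Z.
  H_1: rank ker ∂_1 − rank ∂_2 = (30 − 9) − 20 = 1, and ∂_2 has invariant factor 2 > 1, so H_1 = Z ⊕ Z_2.
  H_2: rank ker ∂_2 − rank ∂_3 = (20 − 20) − 0 = 0, and there is no ∂_3, so H_2 = 0.

As a check, the Euler characteristic is 10 − 30 + 20 = 0, which agrees with 1 − 1 + 0 = 0.

H_0 ≅ Z,  H_1 ≅ Z ⊕ Z_2,  H_2 = 0.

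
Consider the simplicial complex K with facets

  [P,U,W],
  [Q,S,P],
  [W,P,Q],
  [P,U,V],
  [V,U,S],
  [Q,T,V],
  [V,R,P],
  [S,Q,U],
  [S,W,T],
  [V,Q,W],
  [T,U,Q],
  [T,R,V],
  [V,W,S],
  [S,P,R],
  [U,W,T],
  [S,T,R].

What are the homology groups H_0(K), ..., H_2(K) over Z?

H_0 ≅ Z,  H_1 ≅ Z^2,  H_2 ≅ Z.

Take the total order P < Q < R < S < T < U < V < W on the vertex set. Then K (dimension 2) consists of the simplices:

  0-simplices (8): P, Q, R, S, T, U, V, W
  1-simplices (24): PQ, PR, PS, PU, PV, PW, QS, QT, QU, QV, QW, RS, RT, RV, ST, SU, SV, SW, TU, TV, TW, UV, UW, VW
  2-simplices (16): PQS, PQW, PRS, PRV, PUV, PUW, QSU, QTU, QTV, QVW, RST, RTV, STW, SUV, SVW, TUW

Hence C_0 ≅ Z^8, C_1 ≅ Z^24, C_2 ≅ Z^16.

Boundary ∂_1: C_1 → C_0 maps an edge to its endpoints' difference, ∂[p,q] = q − p.
The resulting 8×24 matrix has rank 7, and its Smith normal form has invariant factors (1,1,1,1,1,1,1).

The boundary map ∂_2: C_2 → C_1 acts by ∂[p,q,r] = [q,r] − [p,r] + [p,q]. For instance
  ∂STW = TW − SW + ST,
  ∂PUV = UV − PV + PU.
The 24×16 boundary matrix has rank 15 and Smith normal form diag(1,1,1,1,1,1,1,1,1,1,1,1,1,1,1).

From H_k ≅ ker(∂_k) / im(∂_{k+1}) we obtain:

  H_0: rank C_0 − rank ∂_1 = 8 − 7 = 1, and the invariant factors of ∂_1 are all 1, so H_0 ≅ Z.
  H_1: rank ker ∂_1 − rank ∂_2 = (24 − 7) − 15 = 2, and the invariant factors of ∂_2 are all 1, so H_1 ≅ Z^2.
  H_2: rank ker ∂_2 − rank ∂_3 = (16 − 15) − 0 = 1, and there is no ∂_3, so H_2 ≅ Z.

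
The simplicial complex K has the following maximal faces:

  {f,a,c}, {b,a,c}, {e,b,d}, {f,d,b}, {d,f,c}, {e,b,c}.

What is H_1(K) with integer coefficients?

We work with the vertex ordering a < b < c < d < e < f. The simplices of K, each written with vertices in increasing order, are:

  0-simplices (6): a, b, c, d, e, f
  1-simplices (12): ab, ac, af, bc, bd, be, bf, cd, ce, cf, de, df
  2-simplices (6): abc, acf, bce, bde, bdf, cdf

so the chain groups are C_0 ≅ Z^6, C_1 ≅ Z^12, C_2 ≅ Z^6.

Boundary ∂_1: C_1 → C_0 maps an edge to its endpoints' difference, ∂[p,q] = q − p. For instance
  ∂ab = b − a.
As a 6×12 matrix over Z this has rank 5, with invariant factors (1,1,1,1,1).

The boundary map ∂_2: C_2 → C_1 acts by ∂[p,q,r] = [q,r] − [p,r] + [p,q]. For instance
  ∂bdf = df − bf + bd,
  ∂bde = de − be + bd.
The 12×6 boundary matrix has rank 6 and Smith normal form diag(1,1,1,1,1,1).

Now H_k = ker ∂_k / im ∂_{k+1}, so:

  H_1: rank ker ∂_1 − rank ∂_2 = (12 − 5) − 6 = 1, and the invariant factors of ∂_2 are all 1, so H_1 = Z.

H_1 = Z.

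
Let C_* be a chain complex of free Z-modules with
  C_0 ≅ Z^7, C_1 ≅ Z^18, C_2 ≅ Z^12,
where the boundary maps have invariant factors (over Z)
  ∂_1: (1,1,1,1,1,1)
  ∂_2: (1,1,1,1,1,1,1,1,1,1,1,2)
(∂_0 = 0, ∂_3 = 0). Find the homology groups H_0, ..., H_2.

H_0: b_0 = 7 − 0 − 6 = 1; torsion from ∂_1 factors > 1: none. So H_0 = Z.
H_1: b_1 = 18 − 6 − 12 = 0; torsion from ∂_2 factors > 1: [2]. So H_1 = Z/2Z.
H_2: b_2 = 12 − 12 − 0 = 0; torsion from ∂_3 factors > 1: none. So H_2 = 0.

H_0 = Z,  H_1 = Z/2Z,  H_2 = 0.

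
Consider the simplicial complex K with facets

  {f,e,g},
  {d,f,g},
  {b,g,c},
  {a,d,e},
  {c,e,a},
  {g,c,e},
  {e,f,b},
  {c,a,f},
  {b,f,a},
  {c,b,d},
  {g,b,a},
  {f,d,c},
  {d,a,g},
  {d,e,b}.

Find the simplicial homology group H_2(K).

H_2 ≅ Z.

Take the total order a < b < c < d < e < f < g on the vertex set. Then K (dimension 2) consists of the simplices:

  0-simplices (7): a, b, c, d, e, f, g
  1-simplices (21): ab, ac, ad, ae, af, ag, bc, bd, be, bf, bg, cd, ce, cf, cg, de, df, dg, ef, eg, fg
  2-simplices (14): abf, abg, ace, acf, ade, adg, bcd, bcg, bde, bef, cdf, ceg, dfg, efg

so the chain groups are C_0 ≅ Z^7, C_1 ≅ Z^21, C_2 ≅ Z^14.

Boundary ∂_1: C_1 → C_0 is given by ∂[p,q] = [q] − [p]. For instance
  ∂ce = e − c.
The 7×21 boundary matrix has rank 6 and Smith normal form diag(1,1,1,1,1,1).

Boundary ∂_2: C_2 → C_1 acts by ∂[p,q,r] = [q,r] − [p,r] + [p,q]. For instance
  ∂ace = ce − ae + ac,
  ∂bcg = cg − bg + bc.
As a 21×14 matrix over Z this has rank 13, with invariant factors (1,1,1,1,1,1,1,1,1,1,1,1,1).

Computing H_k = (kernel of ∂_k) / (image of ∂_{k+1}):

  H_2: rank ker ∂_2 − rank ∂_3 = (14 − 13) − 0 = 1, and there is no ∂_3, so H_2 ≅ Z.

(K is a triangulation of the torus T^2.)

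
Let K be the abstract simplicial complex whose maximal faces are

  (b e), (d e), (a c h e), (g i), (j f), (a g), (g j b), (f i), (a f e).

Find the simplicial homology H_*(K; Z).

Fix the vertex order a < b < c < d < e < f < g < h < i < j and write every simplex with vertices in increasing order. Then dim K = 3 and the simplices of K are:

  0-simplices (10): a, b, c, d, e, f, g, h, i, j
  1-simplices (17): ac, ae, af, ag, ah, be, bg, bj, ce, ch, de, ef, eh, fi, fj, gi, gj
  2-simplices (6): ace, ach, aef, aeh, bgj, ceh
  3-simplices (1): aceh

giving chain groups C_0 ≅ Z^10, C_1 ≅ Z^17, C_2 ≅ Z^6, C_3 ≅ Z^1.

Boundary ∂_1: C_1 → C_0 maps an edge to its endpoints' difference, ∂[p,q] = q − p. For instance
  ∂fj = j − f.
As a 10×17 matrix over Z this has rank 9, with invariant factors (1,1,1,1,1,1,1,1,1).

The boundary map ∂_2: C_2 → C_1 sends each 2-simplex [p,q,r] to [q,r] − [p,r] + [p,q]. For instance
  ∂aeh = eh − ah + ae,
  ∂aef = ef − af + ae.
The resulting 17×6 matrix has rank 5, and its Smith normal form has invariant factors (1,1,1,1,1).

Boundary ∂_3: C_3 → C_2 sends each 3-simplex σ to the alternating sum Σ_i (−1)^i (σ with its i-th vertex removed). For instance
  ∂aceh = ceh − aeh + ach − ace.
The resulting 6×1 matrix has rank 1, and its Smith normal form has invariant factors (1).

Computing H_k = (kernel of ∂_k) / (image of ∂_{k+1}):

  H_0: rank C_0 − rank ∂_1 = 10 − 9 = 1, and the invariant factors of ∂_1 are all 1, so H_0 = Z.
  H_1: rank ker ∂_1 − rank ∂_2 = (17 − 9) − 5 = 3, and the invariant factors of ∂_2 are all 1, so H_1 = Z^3.
  H_2: rank ker ∂_2 − rank ∂_3 = (6 − 5) − 1 = 0, and the invariant factors of ∂_3 are all 1, so H_2 = 0.
  H_3: rank ker ∂_3 − rank ∂_4 = (1 − 1) − 0 = 0, and there is no ∂_4, so H_3 = 0.

As a check, the Euler characteristic is 10 − 17 + 6 − 1 = -2, which agrees with 1 − 3 + 0 − 0 = -2.

H_0 ≅ Z,  H_1 ≅ Z^3,  H_2 = 0,  H_3 = 0.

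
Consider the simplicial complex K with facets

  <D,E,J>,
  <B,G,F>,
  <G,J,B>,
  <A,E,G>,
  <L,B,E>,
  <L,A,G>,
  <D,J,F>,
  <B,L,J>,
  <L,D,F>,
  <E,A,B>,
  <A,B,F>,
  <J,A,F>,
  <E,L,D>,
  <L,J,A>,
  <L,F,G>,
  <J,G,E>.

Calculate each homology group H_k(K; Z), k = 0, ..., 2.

H_0 = Z,  H_1 = Z^2,  H_2 = Z.

Take the total order A < B < D < E < F < G < J < L on the vertex set. Then K (dimension 2) consists of the simplices:

  0-simplices (8): A, B, D, E, F, G, J, L
  1-simplices (24): AB, AE, AF, AG, AJ, AL, BE, BF, BG, BJ, BL, DE, DF, DJ, DL, EG, EJ, EL, FG, FJ, FL, GJ, GL, JL
  2-simplices (16): ABE, ABF, AEG, AFJ, AGL, AJL, BEL, BFG, BGJ, BJL, DEJ, DEL, DFJ, DFL, EGJ, FGL

giving chain groups C_0 ≅ Z^8, C_1 ≅ Z^24, C_2 ≅ Z^16.

The boundary map ∂_1: C_1 → C_0 sends each edge [p,q] (with p < q) to q − p. For instance
  ∂EL = L − E.
The resulting 8×24 matrix has rank 7, and its Smith normal form has invariant factors (1,1,1,1,1,1,1).

∂_2: C_2 → C_1 sends each 2-simplex [p,q,r] to [q,r] − [p,r] + [p,q]. For instance
  ∂DFL = FL − DL + DF,
  ∂FGL = GL − FL + FG.
The 24×16 boundary matrix has rank 15 and Smith normal form diag(1,1,1,1,1,1,1,1,1,1,1,1,1,1,1).

From H_k ≅ ker(∂_k) / im(∂_{k+1}) we obtain:

  H_0: rank C_0 − rank ∂_1 = 8 − 7 = 1, and the invariant factors of ∂_1 are all 1, so H_0 ≅ Z.
  H_1: rank ker ∂_1 − rank ∂_2 = (24 − 7) − 15 = 2, and the invariant factors of ∂_2 are all 1, so H_1 ≅ Z^2.
  H_2: rank ker ∂_2 − rank ∂_3 = (16 − 15) − 0 = 1, and there is no ∂_3, so H_2 ≅ Z.

As a check, the Euler characteristic is 8 − 24 + 16 = 0, which agrees with 1 − 2 + 1 = 0.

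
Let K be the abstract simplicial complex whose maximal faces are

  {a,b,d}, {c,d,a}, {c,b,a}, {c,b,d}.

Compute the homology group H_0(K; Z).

H_0 ≅ Z.

We work with the vertex ordering a < b < c < d. The simplices of K, each written with vertices in increasing order, are:

  0-simplices (4): a, b, c, d
  1-simplices (6): ab, ac, ad, bc, bd, cd
  2-simplices (4): abc, abd, acd, bcd

giving chain groups C_0 ≅ Z^4, C_1 ≅ Z^6, C_2 ≅ Z^4.

∂_1: C_1 → C_0 sends each edge [p,q] (with p < q) to q − p.
This gives a 4×6 integer matrix of rank 3; reducing to Smith normal form yields diagonal entries (1,1,1).

∂_2: C_2 → C_1 sends each 2-simplex [p,q,r] to [q,r] − [p,r] + [p,q]. For instance
  ∂bcd = cd − bd + bc,
  ∂acd = cd − ad + ac.
The resulting 6×4 matrix has rank 3, and its Smith normal form has invariant factors (1,1,1).

Now H_k = ker ∂_k / im ∂_{k+1}, so:

  H_0: rank C_0 − rank ∂_1 = 4 − 3 = 1, and the invariant factors of ∂_1 are all 1, so H_0 = Z.

(K is a triangulation of the 2-sphere S^2.)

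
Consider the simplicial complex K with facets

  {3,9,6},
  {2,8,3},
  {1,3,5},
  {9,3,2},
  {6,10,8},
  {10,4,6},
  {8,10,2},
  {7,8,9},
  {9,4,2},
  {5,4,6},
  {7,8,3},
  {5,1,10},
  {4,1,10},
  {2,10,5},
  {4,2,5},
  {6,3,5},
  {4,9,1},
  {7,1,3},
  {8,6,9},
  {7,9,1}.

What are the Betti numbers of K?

b_0 = 1, b_1 = 1, b_2 = 0.

We work with the vertex ordering 1 < 2 < 3 < 4 < 5 < 6 < 7 < 8 < 9 < 10. The simplices of K, each written with vertices in increasing order, are:

  0-simplices (10): [1], [2], [3], [4], [5], [6], [7], [8], [9], [10]
  1-simplices (30): (30 of them)
  2-simplices (20): (20 of them)

so the chain groups are C_0 ≅ Z^10, C_1 ≅ Z^30, C_2 ≅ Z^20.

∂_1: C_1 → C_0 is given by ∂[p,q] = [q] − [p].
The 10×30 boundary matrix has rank 9 and Smith normal form diag(1,1,1,1,1,1,1,1,1).

∂_2: C_2 → C_1 sends each 2-simplex [p,q,r] to [q,r] − [p,r] + [p,q]. For instance
  ∂[6,8,10] = [8,10] − [6,10] + [6,8],
  ∂[7,8,9] = [8,9] − [7,9] + [7,8].
The 30×20 boundary matrix has rank 20 and Smith normal form diag(1,1,1,1,1,1,1,1,1,1,1,1,1,1,1,1,1,1,1,2).

Now H_k = ker ∂_k / im ∂_{k+1}, so:

  H_0: rank C_0 − rank ∂_1 = 10 − 9 = 1, and the invariant factors of ∂_1 are all 1, so H_0 = Z.
  H_1: rank ker ∂_1 − rank ∂_2 = (30 − 9) − 20 = 1, and ∂_2 has invariant factor 2 > 1, so H_1 = Z ⊕ Z/2Z.
  H_2: rank ker ∂_2 − rank ∂_3 = (20 − 20) − 0 = 0, and there is no ∂_3, so H_2 = 0.

Hence the Betti numbers are b_0 = 1, b_1 = 1, b_2 = 0.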